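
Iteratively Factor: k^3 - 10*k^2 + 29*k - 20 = (k - 5)*(k^2 - 5*k + 4) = (k - 5)*(k - 4)*(k - 1)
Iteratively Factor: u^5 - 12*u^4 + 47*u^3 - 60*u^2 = (u - 4)*(u^4 - 8*u^3 + 15*u^2) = u*(u - 4)*(u^3 - 8*u^2 + 15*u) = u*(u - 5)*(u - 4)*(u^2 - 3*u) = u*(u - 5)*(u - 4)*(u - 3)*(u)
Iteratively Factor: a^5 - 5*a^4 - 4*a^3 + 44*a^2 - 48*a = (a)*(a^4 - 5*a^3 - 4*a^2 + 44*a - 48) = a*(a - 2)*(a^3 - 3*a^2 - 10*a + 24) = a*(a - 4)*(a - 2)*(a^2 + a - 6) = a*(a - 4)*(a - 2)*(a + 3)*(a - 2)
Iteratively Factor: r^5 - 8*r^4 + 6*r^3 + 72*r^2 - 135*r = (r)*(r^4 - 8*r^3 + 6*r^2 + 72*r - 135) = r*(r + 3)*(r^3 - 11*r^2 + 39*r - 45) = r*(r - 3)*(r + 3)*(r^2 - 8*r + 15) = r*(r - 3)^2*(r + 3)*(r - 5)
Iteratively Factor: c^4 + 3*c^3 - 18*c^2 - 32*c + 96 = (c - 3)*(c^3 + 6*c^2 - 32) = (c - 3)*(c + 4)*(c^2 + 2*c - 8) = (c - 3)*(c + 4)^2*(c - 2)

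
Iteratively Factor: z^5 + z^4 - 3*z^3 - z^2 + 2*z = (z - 1)*(z^4 + 2*z^3 - z^2 - 2*z) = z*(z - 1)*(z^3 + 2*z^2 - z - 2) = z*(z - 1)^2*(z^2 + 3*z + 2) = z*(z - 1)^2*(z + 1)*(z + 2)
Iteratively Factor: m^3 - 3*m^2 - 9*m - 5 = (m + 1)*(m^2 - 4*m - 5) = (m + 1)^2*(m - 5)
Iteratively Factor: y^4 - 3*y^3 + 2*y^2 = (y)*(y^3 - 3*y^2 + 2*y) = y*(y - 1)*(y^2 - 2*y) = y^2*(y - 1)*(y - 2)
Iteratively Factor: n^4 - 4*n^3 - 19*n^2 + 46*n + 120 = (n - 5)*(n^3 + n^2 - 14*n - 24) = (n - 5)*(n - 4)*(n^2 + 5*n + 6) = (n - 5)*(n - 4)*(n + 3)*(n + 2)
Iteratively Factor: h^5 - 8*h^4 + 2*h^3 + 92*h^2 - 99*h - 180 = (h + 1)*(h^4 - 9*h^3 + 11*h^2 + 81*h - 180) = (h - 4)*(h + 1)*(h^3 - 5*h^2 - 9*h + 45) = (h - 5)*(h - 4)*(h + 1)*(h^2 - 9) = (h - 5)*(h - 4)*(h - 3)*(h + 1)*(h + 3)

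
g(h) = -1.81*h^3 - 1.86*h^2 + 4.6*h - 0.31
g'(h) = -5.43*h^2 - 3.72*h + 4.6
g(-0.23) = -1.44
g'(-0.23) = 5.17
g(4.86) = -229.66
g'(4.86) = -141.73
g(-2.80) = 11.96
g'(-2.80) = -27.56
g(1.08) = 0.21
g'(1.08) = -5.75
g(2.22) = -19.07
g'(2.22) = -30.42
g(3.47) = -82.37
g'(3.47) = -73.69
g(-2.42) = 3.32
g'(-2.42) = -18.20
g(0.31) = 0.88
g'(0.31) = 2.92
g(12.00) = -3340.63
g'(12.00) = -821.96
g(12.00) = -3340.63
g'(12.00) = -821.96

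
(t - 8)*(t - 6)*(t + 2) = t^3 - 12*t^2 + 20*t + 96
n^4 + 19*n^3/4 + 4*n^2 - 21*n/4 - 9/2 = (n - 1)*(n + 3/4)*(n + 2)*(n + 3)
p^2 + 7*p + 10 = (p + 2)*(p + 5)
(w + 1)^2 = w^2 + 2*w + 1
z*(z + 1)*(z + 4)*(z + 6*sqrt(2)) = z^4 + 5*z^3 + 6*sqrt(2)*z^3 + 4*z^2 + 30*sqrt(2)*z^2 + 24*sqrt(2)*z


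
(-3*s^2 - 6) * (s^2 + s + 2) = -3*s^4 - 3*s^3 - 12*s^2 - 6*s - 12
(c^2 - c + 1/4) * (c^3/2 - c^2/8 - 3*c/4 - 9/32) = c^5/2 - 5*c^4/8 - c^3/2 + 7*c^2/16 + 3*c/32 - 9/128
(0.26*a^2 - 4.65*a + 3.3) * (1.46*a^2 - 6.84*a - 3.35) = 0.3796*a^4 - 8.5674*a^3 + 35.753*a^2 - 6.9945*a - 11.055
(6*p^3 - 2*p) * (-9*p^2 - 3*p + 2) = -54*p^5 - 18*p^4 + 30*p^3 + 6*p^2 - 4*p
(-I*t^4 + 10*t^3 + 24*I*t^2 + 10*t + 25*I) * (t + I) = -I*t^5 + 11*t^4 + 34*I*t^3 - 14*t^2 + 35*I*t - 25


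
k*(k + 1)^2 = k^3 + 2*k^2 + k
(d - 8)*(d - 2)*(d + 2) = d^3 - 8*d^2 - 4*d + 32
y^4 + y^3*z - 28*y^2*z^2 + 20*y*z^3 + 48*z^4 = (y - 4*z)*(y - 2*z)*(y + z)*(y + 6*z)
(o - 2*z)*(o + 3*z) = o^2 + o*z - 6*z^2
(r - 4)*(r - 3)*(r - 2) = r^3 - 9*r^2 + 26*r - 24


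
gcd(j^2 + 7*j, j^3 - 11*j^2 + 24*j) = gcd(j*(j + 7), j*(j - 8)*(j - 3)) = j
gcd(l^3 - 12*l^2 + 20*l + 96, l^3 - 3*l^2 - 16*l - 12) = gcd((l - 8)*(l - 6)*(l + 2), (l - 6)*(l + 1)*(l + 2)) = l^2 - 4*l - 12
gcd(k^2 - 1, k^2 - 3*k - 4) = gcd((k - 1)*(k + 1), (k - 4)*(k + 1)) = k + 1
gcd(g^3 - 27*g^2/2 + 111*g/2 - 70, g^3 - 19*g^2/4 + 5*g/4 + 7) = g - 4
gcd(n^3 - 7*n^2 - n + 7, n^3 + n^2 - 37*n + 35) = n - 1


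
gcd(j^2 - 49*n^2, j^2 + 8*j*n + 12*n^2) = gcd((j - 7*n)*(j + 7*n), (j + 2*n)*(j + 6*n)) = 1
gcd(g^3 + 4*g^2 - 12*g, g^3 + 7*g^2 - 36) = g^2 + 4*g - 12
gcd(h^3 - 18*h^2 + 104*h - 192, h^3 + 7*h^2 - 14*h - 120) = h - 4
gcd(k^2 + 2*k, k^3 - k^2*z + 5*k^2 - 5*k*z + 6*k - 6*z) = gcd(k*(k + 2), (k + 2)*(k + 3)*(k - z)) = k + 2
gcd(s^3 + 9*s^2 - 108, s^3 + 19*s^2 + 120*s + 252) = s^2 + 12*s + 36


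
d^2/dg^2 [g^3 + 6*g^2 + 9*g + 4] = 6*g + 12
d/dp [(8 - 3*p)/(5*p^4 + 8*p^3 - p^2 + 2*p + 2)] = (45*p^4 - 112*p^3 - 195*p^2 + 16*p - 22)/(25*p^8 + 80*p^7 + 54*p^6 + 4*p^5 + 53*p^4 + 28*p^3 + 8*p + 4)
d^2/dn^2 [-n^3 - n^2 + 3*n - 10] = -6*n - 2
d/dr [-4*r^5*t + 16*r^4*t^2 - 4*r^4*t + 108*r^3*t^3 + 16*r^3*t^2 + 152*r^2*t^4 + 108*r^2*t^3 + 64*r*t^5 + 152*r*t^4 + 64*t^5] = 4*t*(-5*r^4 + 16*r^3*t - 4*r^3 + 81*r^2*t^2 + 12*r^2*t + 76*r*t^3 + 54*r*t^2 + 16*t^4 + 38*t^3)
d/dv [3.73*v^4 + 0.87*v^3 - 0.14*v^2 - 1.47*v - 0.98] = 14.92*v^3 + 2.61*v^2 - 0.28*v - 1.47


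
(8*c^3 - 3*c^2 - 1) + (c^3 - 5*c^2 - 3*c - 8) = 9*c^3 - 8*c^2 - 3*c - 9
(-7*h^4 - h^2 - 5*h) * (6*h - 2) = -42*h^5 + 14*h^4 - 6*h^3 - 28*h^2 + 10*h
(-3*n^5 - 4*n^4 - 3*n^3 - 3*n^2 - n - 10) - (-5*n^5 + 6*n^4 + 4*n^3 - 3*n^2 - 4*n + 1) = 2*n^5 - 10*n^4 - 7*n^3 + 3*n - 11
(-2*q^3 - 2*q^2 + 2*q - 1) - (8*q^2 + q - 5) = -2*q^3 - 10*q^2 + q + 4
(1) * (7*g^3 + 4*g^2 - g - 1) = 7*g^3 + 4*g^2 - g - 1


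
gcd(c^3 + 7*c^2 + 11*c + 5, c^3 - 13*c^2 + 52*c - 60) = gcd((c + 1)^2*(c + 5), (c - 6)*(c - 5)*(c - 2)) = 1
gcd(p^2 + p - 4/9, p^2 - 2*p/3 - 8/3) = p + 4/3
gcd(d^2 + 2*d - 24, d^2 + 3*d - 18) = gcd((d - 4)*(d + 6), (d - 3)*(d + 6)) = d + 6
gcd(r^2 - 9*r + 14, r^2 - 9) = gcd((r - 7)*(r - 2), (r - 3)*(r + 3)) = 1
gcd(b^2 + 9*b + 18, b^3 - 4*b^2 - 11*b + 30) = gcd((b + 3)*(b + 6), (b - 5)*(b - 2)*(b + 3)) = b + 3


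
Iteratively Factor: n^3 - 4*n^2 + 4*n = (n - 2)*(n^2 - 2*n) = (n - 2)^2*(n)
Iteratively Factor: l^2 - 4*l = (l)*(l - 4)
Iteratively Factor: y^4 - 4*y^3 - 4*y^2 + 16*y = (y - 2)*(y^3 - 2*y^2 - 8*y) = (y - 2)*(y + 2)*(y^2 - 4*y) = (y - 4)*(y - 2)*(y + 2)*(y)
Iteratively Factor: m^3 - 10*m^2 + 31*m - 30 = (m - 2)*(m^2 - 8*m + 15) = (m - 5)*(m - 2)*(m - 3)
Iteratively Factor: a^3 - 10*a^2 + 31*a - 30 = (a - 2)*(a^2 - 8*a + 15) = (a - 5)*(a - 2)*(a - 3)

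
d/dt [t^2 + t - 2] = 2*t + 1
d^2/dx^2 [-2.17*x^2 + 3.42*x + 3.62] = -4.34000000000000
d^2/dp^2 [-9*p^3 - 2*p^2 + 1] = -54*p - 4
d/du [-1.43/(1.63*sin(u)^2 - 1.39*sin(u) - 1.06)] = (4.6618*sin(u) - 1.9877)*cos(u)/(-1.63*sin(u)^2 + 1.39*sin(u) + 1.06)^2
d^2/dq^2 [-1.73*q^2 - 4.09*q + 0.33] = -3.46000000000000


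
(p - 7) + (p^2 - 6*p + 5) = p^2 - 5*p - 2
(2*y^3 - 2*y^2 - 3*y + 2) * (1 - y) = -2*y^4 + 4*y^3 + y^2 - 5*y + 2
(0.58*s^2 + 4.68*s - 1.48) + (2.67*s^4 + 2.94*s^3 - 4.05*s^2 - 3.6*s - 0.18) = 2.67*s^4 + 2.94*s^3 - 3.47*s^2 + 1.08*s - 1.66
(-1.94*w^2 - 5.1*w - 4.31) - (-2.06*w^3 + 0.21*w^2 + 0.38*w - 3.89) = 2.06*w^3 - 2.15*w^2 - 5.48*w - 0.419999999999999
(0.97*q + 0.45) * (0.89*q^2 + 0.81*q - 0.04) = 0.8633*q^3 + 1.1862*q^2 + 0.3257*q - 0.018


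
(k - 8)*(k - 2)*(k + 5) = k^3 - 5*k^2 - 34*k + 80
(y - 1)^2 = y^2 - 2*y + 1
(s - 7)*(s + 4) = s^2 - 3*s - 28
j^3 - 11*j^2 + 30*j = j*(j - 6)*(j - 5)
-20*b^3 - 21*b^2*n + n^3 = (-5*b + n)*(b + n)*(4*b + n)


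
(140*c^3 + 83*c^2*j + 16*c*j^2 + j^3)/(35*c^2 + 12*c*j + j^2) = 4*c + j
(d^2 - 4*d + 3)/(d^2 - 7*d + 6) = (d - 3)/(d - 6)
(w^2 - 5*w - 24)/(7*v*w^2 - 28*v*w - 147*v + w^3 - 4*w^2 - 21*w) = (w - 8)/(7*v*w - 49*v + w^2 - 7*w)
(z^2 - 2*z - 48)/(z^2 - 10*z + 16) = (z + 6)/(z - 2)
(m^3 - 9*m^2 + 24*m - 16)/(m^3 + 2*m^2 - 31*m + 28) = (m - 4)/(m + 7)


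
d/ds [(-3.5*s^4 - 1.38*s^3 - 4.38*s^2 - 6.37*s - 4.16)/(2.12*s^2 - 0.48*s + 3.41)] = (-14.84*s^5 + 2.1144*s^4 - 46.4152*s^3 + 1.4894*s^2 - 12.2332*s - 23.7185)/(4.4944*s^4 - 2.0352*s^3 + 14.6888*s^2 - 3.2736*s + 11.6281)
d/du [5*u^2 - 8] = 10*u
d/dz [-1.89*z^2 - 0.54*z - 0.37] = -3.78*z - 0.54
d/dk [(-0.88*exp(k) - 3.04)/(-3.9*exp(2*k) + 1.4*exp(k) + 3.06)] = (-3.432*exp(2*k) - 23.712*exp(k) + 1.5632)*exp(k)/(15.21*exp(4*k) - 10.92*exp(3*k) - 21.908*exp(2*k) + 8.568*exp(k) + 9.3636)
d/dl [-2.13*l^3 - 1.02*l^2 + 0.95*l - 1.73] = -6.39*l^2 - 2.04*l + 0.95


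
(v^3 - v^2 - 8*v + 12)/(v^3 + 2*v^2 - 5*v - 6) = (v - 2)/(v + 1)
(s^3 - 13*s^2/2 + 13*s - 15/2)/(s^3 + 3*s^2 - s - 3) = (2*s^2 - 11*s + 15)/(2*(s^2 + 4*s + 3))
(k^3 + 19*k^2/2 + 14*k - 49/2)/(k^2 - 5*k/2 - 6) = (-2*k^3 - 19*k^2 - 28*k + 49)/(-2*k^2 + 5*k + 12)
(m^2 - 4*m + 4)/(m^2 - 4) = (m - 2)/(m + 2)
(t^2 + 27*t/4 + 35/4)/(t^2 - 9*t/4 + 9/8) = 2*(4*t^2 + 27*t + 35)/(8*t^2 - 18*t + 9)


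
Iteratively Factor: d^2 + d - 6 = (d - 2)*(d + 3)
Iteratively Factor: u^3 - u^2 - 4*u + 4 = (u + 2)*(u^2 - 3*u + 2) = (u - 1)*(u + 2)*(u - 2)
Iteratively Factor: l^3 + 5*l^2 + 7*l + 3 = (l + 3)*(l^2 + 2*l + 1) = (l + 1)*(l + 3)*(l + 1)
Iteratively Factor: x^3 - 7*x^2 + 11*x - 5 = (x - 1)*(x^2 - 6*x + 5) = (x - 1)^2*(x - 5)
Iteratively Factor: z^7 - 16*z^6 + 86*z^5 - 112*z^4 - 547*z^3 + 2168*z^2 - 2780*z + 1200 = (z + 3)*(z^6 - 19*z^5 + 143*z^4 - 541*z^3 + 1076*z^2 - 1060*z + 400) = (z - 5)*(z + 3)*(z^5 - 14*z^4 + 73*z^3 - 176*z^2 + 196*z - 80) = (z - 5)*(z - 4)*(z + 3)*(z^4 - 10*z^3 + 33*z^2 - 44*z + 20) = (z - 5)*(z - 4)*(z - 2)*(z + 3)*(z^3 - 8*z^2 + 17*z - 10) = (z - 5)^2*(z - 4)*(z - 2)*(z + 3)*(z^2 - 3*z + 2) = (z - 5)^2*(z - 4)*(z - 2)*(z - 1)*(z + 3)*(z - 2)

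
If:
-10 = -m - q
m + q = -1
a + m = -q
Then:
No Solution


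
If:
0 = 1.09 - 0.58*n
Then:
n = 1.88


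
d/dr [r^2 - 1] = 2*r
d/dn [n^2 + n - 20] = 2*n + 1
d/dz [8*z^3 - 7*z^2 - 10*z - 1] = 24*z^2 - 14*z - 10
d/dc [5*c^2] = 10*c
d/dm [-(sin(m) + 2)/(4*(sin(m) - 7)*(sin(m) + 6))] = (sin(m)^2 + 4*sin(m) + 40)*cos(m)/(4*(sin(m) - 7)^2*(sin(m) + 6)^2)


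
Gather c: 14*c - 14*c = 0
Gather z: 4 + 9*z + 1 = 9*z + 5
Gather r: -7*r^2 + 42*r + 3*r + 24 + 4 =-7*r^2 + 45*r + 28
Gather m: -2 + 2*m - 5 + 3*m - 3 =5*m - 10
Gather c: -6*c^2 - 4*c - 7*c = -6*c^2 - 11*c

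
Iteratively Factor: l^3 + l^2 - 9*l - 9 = (l - 3)*(l^2 + 4*l + 3) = (l - 3)*(l + 3)*(l + 1)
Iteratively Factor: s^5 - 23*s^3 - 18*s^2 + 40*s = (s)*(s^4 - 23*s^2 - 18*s + 40) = s*(s + 4)*(s^3 - 4*s^2 - 7*s + 10) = s*(s + 2)*(s + 4)*(s^2 - 6*s + 5) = s*(s - 1)*(s + 2)*(s + 4)*(s - 5)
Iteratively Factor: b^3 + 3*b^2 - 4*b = (b)*(b^2 + 3*b - 4) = b*(b - 1)*(b + 4)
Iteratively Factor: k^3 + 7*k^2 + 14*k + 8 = (k + 4)*(k^2 + 3*k + 2) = (k + 2)*(k + 4)*(k + 1)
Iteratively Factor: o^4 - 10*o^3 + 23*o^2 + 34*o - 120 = (o - 4)*(o^3 - 6*o^2 - o + 30) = (o - 4)*(o - 3)*(o^2 - 3*o - 10) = (o - 4)*(o - 3)*(o + 2)*(o - 5)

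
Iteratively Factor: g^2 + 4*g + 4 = (g + 2)*(g + 2)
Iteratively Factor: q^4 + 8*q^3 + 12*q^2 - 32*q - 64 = (q + 4)*(q^3 + 4*q^2 - 4*q - 16) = (q - 2)*(q + 4)*(q^2 + 6*q + 8) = (q - 2)*(q + 4)^2*(q + 2)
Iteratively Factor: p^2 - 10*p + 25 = (p - 5)*(p - 5)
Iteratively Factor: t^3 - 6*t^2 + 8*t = (t - 2)*(t^2 - 4*t) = t*(t - 2)*(t - 4)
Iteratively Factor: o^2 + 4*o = (o)*(o + 4)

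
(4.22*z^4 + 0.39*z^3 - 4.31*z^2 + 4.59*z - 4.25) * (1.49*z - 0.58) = 6.2878*z^5 - 1.8665*z^4 - 6.6481*z^3 + 9.3389*z^2 - 8.9947*z + 2.465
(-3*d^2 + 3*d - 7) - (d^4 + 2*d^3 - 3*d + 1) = -d^4 - 2*d^3 - 3*d^2 + 6*d - 8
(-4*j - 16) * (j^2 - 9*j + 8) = -4*j^3 + 20*j^2 + 112*j - 128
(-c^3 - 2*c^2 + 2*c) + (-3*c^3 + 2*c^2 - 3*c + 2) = -4*c^3 - c + 2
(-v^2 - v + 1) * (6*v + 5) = -6*v^3 - 11*v^2 + v + 5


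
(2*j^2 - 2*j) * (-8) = -16*j^2 + 16*j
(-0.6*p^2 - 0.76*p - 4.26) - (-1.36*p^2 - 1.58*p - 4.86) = 0.76*p^2 + 0.82*p + 0.600000000000001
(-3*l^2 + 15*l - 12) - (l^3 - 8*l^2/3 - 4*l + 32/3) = -l^3 - l^2/3 + 19*l - 68/3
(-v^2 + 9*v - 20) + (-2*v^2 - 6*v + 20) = -3*v^2 + 3*v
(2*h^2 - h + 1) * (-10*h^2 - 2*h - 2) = -20*h^4 + 6*h^3 - 12*h^2 - 2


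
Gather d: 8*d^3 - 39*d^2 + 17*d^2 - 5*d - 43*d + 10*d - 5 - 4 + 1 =8*d^3 - 22*d^2 - 38*d - 8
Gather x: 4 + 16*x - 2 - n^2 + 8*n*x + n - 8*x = -n^2 + n + x*(8*n + 8) + 2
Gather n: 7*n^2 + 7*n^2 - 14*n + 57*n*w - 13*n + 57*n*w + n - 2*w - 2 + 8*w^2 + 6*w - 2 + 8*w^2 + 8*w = 14*n^2 + n*(114*w - 26) + 16*w^2 + 12*w - 4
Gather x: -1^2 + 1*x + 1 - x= 0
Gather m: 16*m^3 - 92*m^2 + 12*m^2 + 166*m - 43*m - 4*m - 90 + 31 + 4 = 16*m^3 - 80*m^2 + 119*m - 55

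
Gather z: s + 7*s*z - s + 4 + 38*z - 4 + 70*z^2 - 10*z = 70*z^2 + z*(7*s + 28)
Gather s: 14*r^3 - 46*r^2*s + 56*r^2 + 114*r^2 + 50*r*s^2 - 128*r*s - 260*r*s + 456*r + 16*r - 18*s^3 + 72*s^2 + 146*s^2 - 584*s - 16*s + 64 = 14*r^3 + 170*r^2 + 472*r - 18*s^3 + s^2*(50*r + 218) + s*(-46*r^2 - 388*r - 600) + 64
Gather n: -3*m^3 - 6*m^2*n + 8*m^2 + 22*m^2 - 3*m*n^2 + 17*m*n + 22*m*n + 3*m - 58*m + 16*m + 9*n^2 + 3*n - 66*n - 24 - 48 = -3*m^3 + 30*m^2 - 39*m + n^2*(9 - 3*m) + n*(-6*m^2 + 39*m - 63) - 72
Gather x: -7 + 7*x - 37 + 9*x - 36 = 16*x - 80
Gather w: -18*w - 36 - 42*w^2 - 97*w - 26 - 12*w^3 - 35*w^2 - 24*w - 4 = -12*w^3 - 77*w^2 - 139*w - 66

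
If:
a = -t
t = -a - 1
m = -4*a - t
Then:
No Solution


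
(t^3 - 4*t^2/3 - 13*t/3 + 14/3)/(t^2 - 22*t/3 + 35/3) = (t^2 + t - 2)/(t - 5)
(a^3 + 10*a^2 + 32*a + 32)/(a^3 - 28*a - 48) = (a + 4)/(a - 6)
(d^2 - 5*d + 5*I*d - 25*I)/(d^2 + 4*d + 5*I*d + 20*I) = (d - 5)/(d + 4)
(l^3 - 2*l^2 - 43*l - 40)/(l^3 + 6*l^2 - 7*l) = (l^3 - 2*l^2 - 43*l - 40)/(l*(l^2 + 6*l - 7))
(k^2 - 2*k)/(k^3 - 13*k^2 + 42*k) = (k - 2)/(k^2 - 13*k + 42)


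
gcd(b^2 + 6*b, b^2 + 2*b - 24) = b + 6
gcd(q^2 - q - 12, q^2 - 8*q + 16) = q - 4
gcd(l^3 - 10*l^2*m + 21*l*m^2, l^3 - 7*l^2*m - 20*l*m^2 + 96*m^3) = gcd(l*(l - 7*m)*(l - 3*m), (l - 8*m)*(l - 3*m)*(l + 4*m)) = l - 3*m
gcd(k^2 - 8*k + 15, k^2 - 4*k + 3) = k - 3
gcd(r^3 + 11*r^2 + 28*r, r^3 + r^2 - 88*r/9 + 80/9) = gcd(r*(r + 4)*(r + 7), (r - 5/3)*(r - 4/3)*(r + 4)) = r + 4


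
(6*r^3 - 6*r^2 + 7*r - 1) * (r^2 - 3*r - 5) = 6*r^5 - 24*r^4 - 5*r^3 + 8*r^2 - 32*r + 5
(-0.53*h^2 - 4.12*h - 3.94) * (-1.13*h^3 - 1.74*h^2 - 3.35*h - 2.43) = 0.5989*h^5 + 5.5778*h^4 + 13.3965*h^3 + 21.9455*h^2 + 23.2106*h + 9.5742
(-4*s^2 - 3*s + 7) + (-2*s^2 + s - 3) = -6*s^2 - 2*s + 4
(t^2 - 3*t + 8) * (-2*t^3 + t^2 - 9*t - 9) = -2*t^5 + 7*t^4 - 28*t^3 + 26*t^2 - 45*t - 72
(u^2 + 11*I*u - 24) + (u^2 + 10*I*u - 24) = 2*u^2 + 21*I*u - 48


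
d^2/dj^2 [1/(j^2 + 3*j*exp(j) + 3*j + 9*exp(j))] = (-(3*j*exp(j) + 15*exp(j) + 2)*(j^2 + 3*j*exp(j) + 3*j + 9*exp(j)) + 2*(3*j*exp(j) + 2*j + 12*exp(j) + 3)^2)/(j^2 + 3*j*exp(j) + 3*j + 9*exp(j))^3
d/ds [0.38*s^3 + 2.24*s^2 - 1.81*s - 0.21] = 1.14*s^2 + 4.48*s - 1.81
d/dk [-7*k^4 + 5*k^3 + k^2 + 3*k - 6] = -28*k^3 + 15*k^2 + 2*k + 3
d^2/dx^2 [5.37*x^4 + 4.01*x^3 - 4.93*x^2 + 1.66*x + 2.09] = 64.44*x^2 + 24.06*x - 9.86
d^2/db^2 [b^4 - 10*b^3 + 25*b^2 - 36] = 12*b^2 - 60*b + 50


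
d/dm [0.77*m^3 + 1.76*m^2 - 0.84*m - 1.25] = 2.31*m^2 + 3.52*m - 0.84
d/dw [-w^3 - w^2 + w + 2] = -3*w^2 - 2*w + 1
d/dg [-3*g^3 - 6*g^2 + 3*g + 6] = -9*g^2 - 12*g + 3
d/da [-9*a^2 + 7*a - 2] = 7 - 18*a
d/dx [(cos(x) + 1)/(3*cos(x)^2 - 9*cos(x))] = (sin(x) - 3*sin(x)/cos(x)^2 + 2*tan(x))/(3*(cos(x) - 3)^2)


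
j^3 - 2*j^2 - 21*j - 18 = (j - 6)*(j + 1)*(j + 3)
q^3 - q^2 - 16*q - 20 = (q - 5)*(q + 2)^2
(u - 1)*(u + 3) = u^2 + 2*u - 3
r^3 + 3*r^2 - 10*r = r*(r - 2)*(r + 5)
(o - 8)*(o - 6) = o^2 - 14*o + 48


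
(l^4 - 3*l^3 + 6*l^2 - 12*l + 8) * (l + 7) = l^5 + 4*l^4 - 15*l^3 + 30*l^2 - 76*l + 56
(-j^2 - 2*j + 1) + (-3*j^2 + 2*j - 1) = -4*j^2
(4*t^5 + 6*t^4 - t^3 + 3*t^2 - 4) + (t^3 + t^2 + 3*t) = 4*t^5 + 6*t^4 + 4*t^2 + 3*t - 4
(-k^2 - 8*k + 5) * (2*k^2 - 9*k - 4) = -2*k^4 - 7*k^3 + 86*k^2 - 13*k - 20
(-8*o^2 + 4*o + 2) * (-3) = 24*o^2 - 12*o - 6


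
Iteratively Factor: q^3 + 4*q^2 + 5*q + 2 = (q + 1)*(q^2 + 3*q + 2) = (q + 1)^2*(q + 2)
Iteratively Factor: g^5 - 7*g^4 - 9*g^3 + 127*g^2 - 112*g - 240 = (g + 1)*(g^4 - 8*g^3 - g^2 + 128*g - 240) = (g - 3)*(g + 1)*(g^3 - 5*g^2 - 16*g + 80) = (g - 5)*(g - 3)*(g + 1)*(g^2 - 16) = (g - 5)*(g - 3)*(g + 1)*(g + 4)*(g - 4)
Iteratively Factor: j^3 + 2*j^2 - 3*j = (j - 1)*(j^2 + 3*j) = j*(j - 1)*(j + 3)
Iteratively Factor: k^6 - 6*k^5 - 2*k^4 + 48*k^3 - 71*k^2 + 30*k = (k + 3)*(k^5 - 9*k^4 + 25*k^3 - 27*k^2 + 10*k) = (k - 1)*(k + 3)*(k^4 - 8*k^3 + 17*k^2 - 10*k) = (k - 2)*(k - 1)*(k + 3)*(k^3 - 6*k^2 + 5*k) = (k - 5)*(k - 2)*(k - 1)*(k + 3)*(k^2 - k) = k*(k - 5)*(k - 2)*(k - 1)*(k + 3)*(k - 1)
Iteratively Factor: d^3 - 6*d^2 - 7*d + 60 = (d + 3)*(d^2 - 9*d + 20) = (d - 4)*(d + 3)*(d - 5)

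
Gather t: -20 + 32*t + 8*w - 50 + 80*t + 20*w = 112*t + 28*w - 70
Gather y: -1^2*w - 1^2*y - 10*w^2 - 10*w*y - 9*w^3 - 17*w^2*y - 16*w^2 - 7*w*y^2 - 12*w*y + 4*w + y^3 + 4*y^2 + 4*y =-9*w^3 - 26*w^2 + 3*w + y^3 + y^2*(4 - 7*w) + y*(-17*w^2 - 22*w + 3)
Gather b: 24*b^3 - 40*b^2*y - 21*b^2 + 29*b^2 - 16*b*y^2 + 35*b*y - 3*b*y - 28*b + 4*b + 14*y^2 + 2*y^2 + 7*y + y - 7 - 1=24*b^3 + b^2*(8 - 40*y) + b*(-16*y^2 + 32*y - 24) + 16*y^2 + 8*y - 8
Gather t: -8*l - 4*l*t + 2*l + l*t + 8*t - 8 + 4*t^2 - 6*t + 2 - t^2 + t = -6*l + 3*t^2 + t*(3 - 3*l) - 6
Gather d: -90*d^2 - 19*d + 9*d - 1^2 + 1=-90*d^2 - 10*d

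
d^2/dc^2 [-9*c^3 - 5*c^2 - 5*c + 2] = -54*c - 10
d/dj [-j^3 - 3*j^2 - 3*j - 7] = -3*j^2 - 6*j - 3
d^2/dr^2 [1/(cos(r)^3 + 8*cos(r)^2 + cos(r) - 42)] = ((7*cos(r) + 64*cos(2*r) + 9*cos(3*r))*(cos(r)^3 + 8*cos(r)^2 + cos(r) - 42)/4 + 2*(3*cos(r)^2 + 16*cos(r) + 1)^2*sin(r)^2)/(cos(r)^3 + 8*cos(r)^2 + cos(r) - 42)^3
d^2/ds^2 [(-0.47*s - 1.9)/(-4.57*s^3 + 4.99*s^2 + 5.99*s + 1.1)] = (58.895418*s^5 + 411.867594*s^4 - 644.112784*s^3 + 0.146399999999971*s^2 + 382.57596*s + 109.29252)/(95.443993*s^9 - 312.646953*s^8 - 33.921282*s^7 + 626.414873*s^6 + 194.969754*s^5 - 438.625047*s^4 - 395.607359*s^3 - 136.51803*s^2 - 21.7437*s - 1.331)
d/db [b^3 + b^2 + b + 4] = 3*b^2 + 2*b + 1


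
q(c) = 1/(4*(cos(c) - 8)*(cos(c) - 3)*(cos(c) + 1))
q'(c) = sin(c)/(4*(cos(c) - 8)*(cos(c) - 3)*(cos(c) + 1)^2) + sin(c)/(4*(cos(c) - 8)*(cos(c) - 3)^2*(cos(c) + 1)) + sin(c)/(4*(cos(c) - 8)^2*(cos(c) - 3)*(cos(c) + 1))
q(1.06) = 0.01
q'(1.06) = 0.00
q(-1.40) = 0.01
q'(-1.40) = -0.00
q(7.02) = 0.01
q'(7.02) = -0.00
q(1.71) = 0.01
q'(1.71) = 0.01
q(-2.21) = 0.02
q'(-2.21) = -0.03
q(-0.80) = 0.01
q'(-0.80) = -0.00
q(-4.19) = 0.02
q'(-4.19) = 0.02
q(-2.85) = 0.17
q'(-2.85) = -1.12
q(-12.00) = 0.01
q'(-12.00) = 0.00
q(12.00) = 0.01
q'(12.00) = 0.00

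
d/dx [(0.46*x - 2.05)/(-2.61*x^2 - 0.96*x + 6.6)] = (1.2006*x^2 - 10.701*x + 1.068)/(6.8121*x^4 + 5.0112*x^3 - 33.5304*x^2 - 12.672*x + 43.56)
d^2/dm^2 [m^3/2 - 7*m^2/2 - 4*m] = 3*m - 7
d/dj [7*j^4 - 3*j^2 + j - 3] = 28*j^3 - 6*j + 1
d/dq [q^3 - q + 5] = 3*q^2 - 1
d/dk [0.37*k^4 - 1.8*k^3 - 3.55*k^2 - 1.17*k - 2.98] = 1.48*k^3 - 5.4*k^2 - 7.1*k - 1.17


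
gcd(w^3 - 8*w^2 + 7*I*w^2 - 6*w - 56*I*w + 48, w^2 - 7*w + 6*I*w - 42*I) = w + 6*I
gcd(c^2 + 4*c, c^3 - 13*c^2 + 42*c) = c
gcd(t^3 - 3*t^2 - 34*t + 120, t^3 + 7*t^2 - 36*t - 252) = t + 6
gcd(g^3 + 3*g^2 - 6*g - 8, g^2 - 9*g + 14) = g - 2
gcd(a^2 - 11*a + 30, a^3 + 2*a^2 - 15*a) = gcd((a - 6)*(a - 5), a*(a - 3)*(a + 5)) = 1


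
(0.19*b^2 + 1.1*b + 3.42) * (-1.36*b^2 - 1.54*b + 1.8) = -0.2584*b^4 - 1.7886*b^3 - 6.0032*b^2 - 3.2868*b + 6.156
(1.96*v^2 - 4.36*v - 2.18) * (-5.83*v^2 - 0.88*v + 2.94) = -11.4268*v^4 + 23.694*v^3 + 22.3086*v^2 - 10.9*v - 6.4092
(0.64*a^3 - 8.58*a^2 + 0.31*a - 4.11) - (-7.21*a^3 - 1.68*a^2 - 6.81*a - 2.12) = 7.85*a^3 - 6.9*a^2 + 7.12*a - 1.99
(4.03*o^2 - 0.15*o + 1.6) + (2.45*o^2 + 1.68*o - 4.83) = 6.48*o^2 + 1.53*o - 3.23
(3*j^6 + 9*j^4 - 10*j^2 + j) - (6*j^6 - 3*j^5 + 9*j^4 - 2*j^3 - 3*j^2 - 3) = -3*j^6 + 3*j^5 + 2*j^3 - 7*j^2 + j + 3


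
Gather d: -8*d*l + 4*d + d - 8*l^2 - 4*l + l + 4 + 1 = d*(5 - 8*l) - 8*l^2 - 3*l + 5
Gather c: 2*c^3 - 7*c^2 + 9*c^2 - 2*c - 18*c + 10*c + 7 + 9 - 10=2*c^3 + 2*c^2 - 10*c + 6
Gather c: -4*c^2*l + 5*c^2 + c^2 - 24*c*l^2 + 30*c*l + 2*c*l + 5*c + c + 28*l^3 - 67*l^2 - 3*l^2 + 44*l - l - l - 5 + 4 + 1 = c^2*(6 - 4*l) + c*(-24*l^2 + 32*l + 6) + 28*l^3 - 70*l^2 + 42*l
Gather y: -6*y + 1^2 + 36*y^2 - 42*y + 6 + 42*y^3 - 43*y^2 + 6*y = 42*y^3 - 7*y^2 - 42*y + 7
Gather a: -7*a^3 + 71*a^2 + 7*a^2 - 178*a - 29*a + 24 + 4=-7*a^3 + 78*a^2 - 207*a + 28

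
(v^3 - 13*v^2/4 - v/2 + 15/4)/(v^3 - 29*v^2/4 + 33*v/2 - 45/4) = (v + 1)/(v - 3)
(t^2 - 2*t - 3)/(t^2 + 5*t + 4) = (t - 3)/(t + 4)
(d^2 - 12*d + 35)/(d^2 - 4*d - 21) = (d - 5)/(d + 3)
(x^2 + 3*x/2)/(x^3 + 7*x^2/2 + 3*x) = 1/(x + 2)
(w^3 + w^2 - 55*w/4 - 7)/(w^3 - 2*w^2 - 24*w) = (w^2 - 3*w - 7/4)/(w*(w - 6))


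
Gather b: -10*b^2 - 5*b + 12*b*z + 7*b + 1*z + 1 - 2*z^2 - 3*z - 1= -10*b^2 + b*(12*z + 2) - 2*z^2 - 2*z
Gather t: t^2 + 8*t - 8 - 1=t^2 + 8*t - 9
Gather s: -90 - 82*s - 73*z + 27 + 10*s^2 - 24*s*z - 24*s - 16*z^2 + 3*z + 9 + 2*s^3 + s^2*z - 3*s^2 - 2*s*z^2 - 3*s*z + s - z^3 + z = 2*s^3 + s^2*(z + 7) + s*(-2*z^2 - 27*z - 105) - z^3 - 16*z^2 - 69*z - 54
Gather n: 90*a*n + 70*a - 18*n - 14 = 70*a + n*(90*a - 18) - 14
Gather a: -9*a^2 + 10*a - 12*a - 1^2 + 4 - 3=-9*a^2 - 2*a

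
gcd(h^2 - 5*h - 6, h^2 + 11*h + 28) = 1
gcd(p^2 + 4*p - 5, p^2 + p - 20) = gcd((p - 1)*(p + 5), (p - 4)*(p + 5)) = p + 5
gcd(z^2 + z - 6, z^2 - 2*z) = z - 2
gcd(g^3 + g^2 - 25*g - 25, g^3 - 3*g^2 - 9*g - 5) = g^2 - 4*g - 5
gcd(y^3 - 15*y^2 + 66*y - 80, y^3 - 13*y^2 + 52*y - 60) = y^2 - 7*y + 10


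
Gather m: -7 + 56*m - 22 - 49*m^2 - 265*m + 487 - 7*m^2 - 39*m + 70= -56*m^2 - 248*m + 528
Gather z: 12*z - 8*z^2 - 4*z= -8*z^2 + 8*z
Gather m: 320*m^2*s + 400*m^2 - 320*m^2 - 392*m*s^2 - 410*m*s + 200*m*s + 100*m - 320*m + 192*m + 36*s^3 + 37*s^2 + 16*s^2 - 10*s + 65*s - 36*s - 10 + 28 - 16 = m^2*(320*s + 80) + m*(-392*s^2 - 210*s - 28) + 36*s^3 + 53*s^2 + 19*s + 2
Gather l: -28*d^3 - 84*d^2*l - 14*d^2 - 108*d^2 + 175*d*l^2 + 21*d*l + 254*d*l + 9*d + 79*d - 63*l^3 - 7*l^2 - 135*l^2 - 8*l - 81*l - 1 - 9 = -28*d^3 - 122*d^2 + 88*d - 63*l^3 + l^2*(175*d - 142) + l*(-84*d^2 + 275*d - 89) - 10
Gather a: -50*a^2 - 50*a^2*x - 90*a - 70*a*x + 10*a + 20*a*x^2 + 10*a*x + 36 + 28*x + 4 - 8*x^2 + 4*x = a^2*(-50*x - 50) + a*(20*x^2 - 60*x - 80) - 8*x^2 + 32*x + 40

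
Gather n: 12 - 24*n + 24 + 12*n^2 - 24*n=12*n^2 - 48*n + 36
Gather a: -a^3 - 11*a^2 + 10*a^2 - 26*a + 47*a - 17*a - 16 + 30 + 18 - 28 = -a^3 - a^2 + 4*a + 4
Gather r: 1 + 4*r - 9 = 4*r - 8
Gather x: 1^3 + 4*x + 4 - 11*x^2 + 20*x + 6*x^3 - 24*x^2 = 6*x^3 - 35*x^2 + 24*x + 5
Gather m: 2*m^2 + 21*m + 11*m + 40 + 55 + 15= 2*m^2 + 32*m + 110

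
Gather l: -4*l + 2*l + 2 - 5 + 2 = -2*l - 1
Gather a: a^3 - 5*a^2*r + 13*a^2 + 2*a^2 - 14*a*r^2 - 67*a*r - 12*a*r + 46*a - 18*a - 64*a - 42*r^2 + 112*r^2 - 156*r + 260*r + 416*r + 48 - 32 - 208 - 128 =a^3 + a^2*(15 - 5*r) + a*(-14*r^2 - 79*r - 36) + 70*r^2 + 520*r - 320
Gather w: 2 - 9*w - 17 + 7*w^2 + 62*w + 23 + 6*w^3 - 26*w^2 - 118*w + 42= 6*w^3 - 19*w^2 - 65*w + 50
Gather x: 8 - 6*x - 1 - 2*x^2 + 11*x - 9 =-2*x^2 + 5*x - 2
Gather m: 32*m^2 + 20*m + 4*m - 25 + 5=32*m^2 + 24*m - 20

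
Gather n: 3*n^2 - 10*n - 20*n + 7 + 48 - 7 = 3*n^2 - 30*n + 48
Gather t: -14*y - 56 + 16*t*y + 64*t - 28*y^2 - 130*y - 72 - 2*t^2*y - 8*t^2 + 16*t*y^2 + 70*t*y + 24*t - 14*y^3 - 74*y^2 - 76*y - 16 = t^2*(-2*y - 8) + t*(16*y^2 + 86*y + 88) - 14*y^3 - 102*y^2 - 220*y - 144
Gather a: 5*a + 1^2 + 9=5*a + 10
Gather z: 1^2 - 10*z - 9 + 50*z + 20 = 40*z + 12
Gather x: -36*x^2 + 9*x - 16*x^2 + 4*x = -52*x^2 + 13*x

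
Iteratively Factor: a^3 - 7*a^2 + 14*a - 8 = (a - 4)*(a^2 - 3*a + 2) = (a - 4)*(a - 2)*(a - 1)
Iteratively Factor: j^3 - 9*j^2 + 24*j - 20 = (j - 2)*(j^2 - 7*j + 10) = (j - 5)*(j - 2)*(j - 2)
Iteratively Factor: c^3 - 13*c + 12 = (c - 3)*(c^2 + 3*c - 4) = (c - 3)*(c - 1)*(c + 4)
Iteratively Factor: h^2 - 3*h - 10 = (h - 5)*(h + 2)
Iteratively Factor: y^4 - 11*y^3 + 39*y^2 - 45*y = (y)*(y^3 - 11*y^2 + 39*y - 45) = y*(y - 3)*(y^2 - 8*y + 15) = y*(y - 5)*(y - 3)*(y - 3)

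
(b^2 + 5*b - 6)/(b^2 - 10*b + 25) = (b^2 + 5*b - 6)/(b^2 - 10*b + 25)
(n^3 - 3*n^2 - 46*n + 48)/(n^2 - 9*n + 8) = n + 6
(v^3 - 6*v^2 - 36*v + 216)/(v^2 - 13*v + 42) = (v^2 - 36)/(v - 7)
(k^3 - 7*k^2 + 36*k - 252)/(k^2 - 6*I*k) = k - 7 + 6*I - 42*I/k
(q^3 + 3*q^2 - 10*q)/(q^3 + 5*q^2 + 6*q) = (q^2 + 3*q - 10)/(q^2 + 5*q + 6)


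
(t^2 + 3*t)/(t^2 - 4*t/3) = 3*(t + 3)/(3*t - 4)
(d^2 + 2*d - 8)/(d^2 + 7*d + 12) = (d - 2)/(d + 3)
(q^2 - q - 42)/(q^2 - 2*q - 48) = (q - 7)/(q - 8)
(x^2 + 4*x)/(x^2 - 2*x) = (x + 4)/(x - 2)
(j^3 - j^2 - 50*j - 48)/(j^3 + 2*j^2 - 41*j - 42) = (j^2 - 2*j - 48)/(j^2 + j - 42)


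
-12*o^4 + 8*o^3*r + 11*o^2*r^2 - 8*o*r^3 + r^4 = (-6*o + r)*(-2*o + r)*(-o + r)*(o + r)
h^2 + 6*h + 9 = (h + 3)^2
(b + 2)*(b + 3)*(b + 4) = b^3 + 9*b^2 + 26*b + 24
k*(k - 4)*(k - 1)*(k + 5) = k^4 - 21*k^2 + 20*k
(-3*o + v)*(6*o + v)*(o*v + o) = -18*o^3*v - 18*o^3 + 3*o^2*v^2 + 3*o^2*v + o*v^3 + o*v^2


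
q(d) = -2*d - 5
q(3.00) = -11.00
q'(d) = -2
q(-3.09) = 1.18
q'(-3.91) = -2.00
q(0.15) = -5.30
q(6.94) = -18.88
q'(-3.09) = -2.00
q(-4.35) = 3.70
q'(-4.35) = -2.00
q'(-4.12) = -2.00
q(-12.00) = 19.00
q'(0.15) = -2.00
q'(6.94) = -2.00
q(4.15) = -13.30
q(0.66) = -6.32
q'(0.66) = -2.00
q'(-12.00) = -2.00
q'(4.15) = -2.00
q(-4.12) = 3.24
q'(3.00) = -2.00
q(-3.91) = 2.82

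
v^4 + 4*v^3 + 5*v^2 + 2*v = v*(v + 1)^2*(v + 2)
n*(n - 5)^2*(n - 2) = n^4 - 12*n^3 + 45*n^2 - 50*n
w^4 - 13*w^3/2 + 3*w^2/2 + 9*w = w*(w - 6)*(w - 3/2)*(w + 1)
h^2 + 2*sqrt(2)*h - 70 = (h - 5*sqrt(2))*(h + 7*sqrt(2))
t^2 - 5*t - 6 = (t - 6)*(t + 1)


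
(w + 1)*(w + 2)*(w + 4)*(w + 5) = w^4 + 12*w^3 + 49*w^2 + 78*w + 40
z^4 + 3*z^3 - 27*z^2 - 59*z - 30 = (z - 5)*(z + 1)^2*(z + 6)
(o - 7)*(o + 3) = o^2 - 4*o - 21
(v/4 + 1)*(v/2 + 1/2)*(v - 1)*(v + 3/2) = v^4/8 + 11*v^3/16 + 5*v^2/8 - 11*v/16 - 3/4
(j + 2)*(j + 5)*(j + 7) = j^3 + 14*j^2 + 59*j + 70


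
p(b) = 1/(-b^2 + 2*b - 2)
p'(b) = (2*b - 2)/(-b^2 + 2*b - 2)^2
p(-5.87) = -0.02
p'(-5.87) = -0.01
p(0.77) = -0.95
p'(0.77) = -0.41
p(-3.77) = -0.04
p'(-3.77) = -0.02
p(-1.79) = -0.11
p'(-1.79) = -0.07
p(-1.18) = -0.17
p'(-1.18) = -0.13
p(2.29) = -0.38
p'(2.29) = 0.36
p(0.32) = -0.68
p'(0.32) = -0.64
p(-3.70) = -0.04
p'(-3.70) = -0.02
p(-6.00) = -0.02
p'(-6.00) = -0.00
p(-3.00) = -0.06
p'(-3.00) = -0.03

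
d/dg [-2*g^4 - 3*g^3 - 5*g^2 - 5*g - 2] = -8*g^3 - 9*g^2 - 10*g - 5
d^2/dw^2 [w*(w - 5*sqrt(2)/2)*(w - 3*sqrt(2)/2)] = 6*w - 8*sqrt(2)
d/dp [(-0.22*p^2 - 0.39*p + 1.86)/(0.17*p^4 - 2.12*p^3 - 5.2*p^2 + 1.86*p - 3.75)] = (0.0748*p^5 - 0.2675*p^4 - 2.9184*p^3 + 9.3924*p^2 + 20.994*p - 1.9971)/(0.0289*p^8 - 0.7208*p^7 + 2.7264*p^6 + 22.6804*p^5 + 17.8786*p^4 - 3.444*p^3 + 42.4596*p^2 - 13.95*p + 14.0625)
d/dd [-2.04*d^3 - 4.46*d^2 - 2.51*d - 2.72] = -6.12*d^2 - 8.92*d - 2.51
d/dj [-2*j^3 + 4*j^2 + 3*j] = -6*j^2 + 8*j + 3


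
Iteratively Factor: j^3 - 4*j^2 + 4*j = (j)*(j^2 - 4*j + 4) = j*(j - 2)*(j - 2)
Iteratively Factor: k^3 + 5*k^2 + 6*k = (k + 2)*(k^2 + 3*k) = k*(k + 2)*(k + 3)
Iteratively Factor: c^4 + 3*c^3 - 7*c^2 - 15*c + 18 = (c - 1)*(c^3 + 4*c^2 - 3*c - 18) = (c - 2)*(c - 1)*(c^2 + 6*c + 9) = (c - 2)*(c - 1)*(c + 3)*(c + 3)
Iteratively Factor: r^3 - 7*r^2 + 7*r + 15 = (r - 3)*(r^2 - 4*r - 5) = (r - 5)*(r - 3)*(r + 1)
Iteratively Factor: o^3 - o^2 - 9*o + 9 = (o - 1)*(o^2 - 9) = (o - 1)*(o + 3)*(o - 3)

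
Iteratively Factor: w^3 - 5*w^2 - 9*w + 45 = (w + 3)*(w^2 - 8*w + 15) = (w - 3)*(w + 3)*(w - 5)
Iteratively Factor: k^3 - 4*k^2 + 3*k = (k - 1)*(k^2 - 3*k) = (k - 3)*(k - 1)*(k)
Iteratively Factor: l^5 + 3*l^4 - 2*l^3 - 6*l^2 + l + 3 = (l + 3)*(l^4 - 2*l^2 + 1) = (l + 1)*(l + 3)*(l^3 - l^2 - l + 1) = (l - 1)*(l + 1)*(l + 3)*(l^2 - 1) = (l - 1)*(l + 1)^2*(l + 3)*(l - 1)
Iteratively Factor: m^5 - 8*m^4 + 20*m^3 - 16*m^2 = (m - 4)*(m^4 - 4*m^3 + 4*m^2) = m*(m - 4)*(m^3 - 4*m^2 + 4*m) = m*(m - 4)*(m - 2)*(m^2 - 2*m) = m^2*(m - 4)*(m - 2)*(m - 2)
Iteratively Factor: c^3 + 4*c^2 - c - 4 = (c + 1)*(c^2 + 3*c - 4) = (c - 1)*(c + 1)*(c + 4)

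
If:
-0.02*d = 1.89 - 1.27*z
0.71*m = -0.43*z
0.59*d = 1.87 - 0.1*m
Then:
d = 3.33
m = -0.93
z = 1.54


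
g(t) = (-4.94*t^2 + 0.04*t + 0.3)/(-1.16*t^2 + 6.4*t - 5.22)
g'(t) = (0.04 - 9.88*t)/(-1.16*t^2 + 6.4*t - 5.22) + (2.32*t - 6.4)*(-4.94*t^2 + 0.04*t + 0.3)/(-1.16*t^2 + 6.4*t - 5.22)^2 = (-31.5696*t^2 + 52.2696*t - 2.1288)/(1.3456*t^4 - 14.848*t^3 + 53.0704*t^2 - 66.816*t + 27.2484)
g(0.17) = -0.04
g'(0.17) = 0.34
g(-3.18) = 1.33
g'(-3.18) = -0.35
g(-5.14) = 1.90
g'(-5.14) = -0.23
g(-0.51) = 0.11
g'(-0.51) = -0.48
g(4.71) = 134.77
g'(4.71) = -696.21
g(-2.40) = 1.04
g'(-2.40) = -0.42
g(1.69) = -6.02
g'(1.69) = -0.76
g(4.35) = -138.83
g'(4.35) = -829.23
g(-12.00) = 2.86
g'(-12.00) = -0.08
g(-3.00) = 1.27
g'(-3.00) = -0.36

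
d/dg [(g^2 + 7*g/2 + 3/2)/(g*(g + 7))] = (7*g^2 - 6*g - 21)/(2*g^2*(g^2 + 14*g + 49))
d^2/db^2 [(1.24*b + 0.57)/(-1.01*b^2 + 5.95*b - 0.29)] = (-(1.24*b + 0.57)*(2.02*b - 5.95)*(4.04*b - 11.9) + (7.5144*b - 13.6046)*(1.01*b^2 - 5.95*b + 0.29))/(1.01*b^2 - 5.95*b + 0.29)^3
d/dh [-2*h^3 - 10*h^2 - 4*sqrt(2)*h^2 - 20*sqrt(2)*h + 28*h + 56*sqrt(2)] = -6*h^2 - 20*h - 8*sqrt(2)*h - 20*sqrt(2) + 28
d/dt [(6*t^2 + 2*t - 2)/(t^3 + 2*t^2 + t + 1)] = 2*(-3*t^4 - 2*t^3 + 4*t^2 + 10*t + 2)/(t^6 + 4*t^5 + 6*t^4 + 6*t^3 + 5*t^2 + 2*t + 1)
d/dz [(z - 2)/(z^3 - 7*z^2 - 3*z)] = (-z*(-z^2 + 7*z + 3) + (z - 2)*(-3*z^2 + 14*z + 3))/(z^2*(-z^2 + 7*z + 3)^2)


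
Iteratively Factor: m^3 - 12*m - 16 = (m + 2)*(m^2 - 2*m - 8) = (m - 4)*(m + 2)*(m + 2)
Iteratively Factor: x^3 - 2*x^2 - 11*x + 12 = (x + 3)*(x^2 - 5*x + 4) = (x - 1)*(x + 3)*(x - 4)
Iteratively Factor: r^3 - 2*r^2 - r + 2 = (r + 1)*(r^2 - 3*r + 2) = (r - 1)*(r + 1)*(r - 2)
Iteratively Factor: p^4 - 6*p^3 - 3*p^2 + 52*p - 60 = (p + 3)*(p^3 - 9*p^2 + 24*p - 20) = (p - 2)*(p + 3)*(p^2 - 7*p + 10) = (p - 2)^2*(p + 3)*(p - 5)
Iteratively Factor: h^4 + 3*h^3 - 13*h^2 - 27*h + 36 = (h - 1)*(h^3 + 4*h^2 - 9*h - 36) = (h - 1)*(h + 4)*(h^2 - 9) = (h - 1)*(h + 3)*(h + 4)*(h - 3)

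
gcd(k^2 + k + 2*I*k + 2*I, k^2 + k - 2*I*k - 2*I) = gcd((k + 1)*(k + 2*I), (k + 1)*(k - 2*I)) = k + 1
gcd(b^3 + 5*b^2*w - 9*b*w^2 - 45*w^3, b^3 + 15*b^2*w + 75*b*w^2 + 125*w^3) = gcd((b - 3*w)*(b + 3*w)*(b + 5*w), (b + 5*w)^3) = b + 5*w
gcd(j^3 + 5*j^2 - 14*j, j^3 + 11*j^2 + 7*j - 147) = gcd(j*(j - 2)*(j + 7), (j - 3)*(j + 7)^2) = j + 7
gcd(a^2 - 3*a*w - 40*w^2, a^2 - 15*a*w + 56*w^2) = -a + 8*w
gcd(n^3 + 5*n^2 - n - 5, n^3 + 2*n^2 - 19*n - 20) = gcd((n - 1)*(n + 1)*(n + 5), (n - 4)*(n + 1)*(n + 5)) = n^2 + 6*n + 5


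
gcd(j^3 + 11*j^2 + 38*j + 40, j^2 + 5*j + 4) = j + 4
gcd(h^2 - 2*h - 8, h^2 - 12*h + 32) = h - 4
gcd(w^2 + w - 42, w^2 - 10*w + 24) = w - 6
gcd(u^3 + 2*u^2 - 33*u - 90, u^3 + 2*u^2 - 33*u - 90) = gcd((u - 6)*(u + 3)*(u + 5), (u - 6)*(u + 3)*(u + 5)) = u^3 + 2*u^2 - 33*u - 90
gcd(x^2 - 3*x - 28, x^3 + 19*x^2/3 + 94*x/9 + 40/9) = x + 4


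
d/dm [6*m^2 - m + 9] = 12*m - 1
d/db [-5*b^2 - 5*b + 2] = -10*b - 5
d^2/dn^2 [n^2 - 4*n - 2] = 2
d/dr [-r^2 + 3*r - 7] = 3 - 2*r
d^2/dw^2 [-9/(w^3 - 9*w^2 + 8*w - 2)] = 18*(3*(w - 3)*(w^3 - 9*w^2 + 8*w - 2) - (3*w^2 - 18*w + 8)^2)/(w^3 - 9*w^2 + 8*w - 2)^3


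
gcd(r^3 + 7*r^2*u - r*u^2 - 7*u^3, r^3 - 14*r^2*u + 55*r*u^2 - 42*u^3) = r - u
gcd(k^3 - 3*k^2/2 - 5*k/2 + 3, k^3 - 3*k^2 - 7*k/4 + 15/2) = k^2 - k/2 - 3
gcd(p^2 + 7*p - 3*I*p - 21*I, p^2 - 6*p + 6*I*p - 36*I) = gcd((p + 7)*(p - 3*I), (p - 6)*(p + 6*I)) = 1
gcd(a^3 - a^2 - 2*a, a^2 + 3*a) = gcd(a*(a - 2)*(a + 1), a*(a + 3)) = a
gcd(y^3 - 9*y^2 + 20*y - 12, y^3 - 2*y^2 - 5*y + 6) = y - 1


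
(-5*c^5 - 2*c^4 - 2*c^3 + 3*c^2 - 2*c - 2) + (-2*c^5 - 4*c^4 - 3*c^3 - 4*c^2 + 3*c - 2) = -7*c^5 - 6*c^4 - 5*c^3 - c^2 + c - 4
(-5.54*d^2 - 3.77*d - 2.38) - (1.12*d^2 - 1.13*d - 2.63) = -6.66*d^2 - 2.64*d + 0.25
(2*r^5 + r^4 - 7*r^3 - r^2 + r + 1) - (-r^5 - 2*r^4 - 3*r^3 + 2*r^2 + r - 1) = 3*r^5 + 3*r^4 - 4*r^3 - 3*r^2 + 2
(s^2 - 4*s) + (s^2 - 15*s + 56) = 2*s^2 - 19*s + 56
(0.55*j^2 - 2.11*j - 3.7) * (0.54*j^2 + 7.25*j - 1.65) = 0.297*j^4 + 2.8481*j^3 - 18.203*j^2 - 23.3435*j + 6.105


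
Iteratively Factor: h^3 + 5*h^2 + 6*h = (h)*(h^2 + 5*h + 6) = h*(h + 3)*(h + 2)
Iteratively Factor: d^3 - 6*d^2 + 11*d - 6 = (d - 3)*(d^2 - 3*d + 2) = (d - 3)*(d - 2)*(d - 1)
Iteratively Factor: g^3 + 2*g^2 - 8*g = (g)*(g^2 + 2*g - 8) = g*(g - 2)*(g + 4)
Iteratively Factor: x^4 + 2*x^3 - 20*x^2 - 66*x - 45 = (x + 3)*(x^3 - x^2 - 17*x - 15) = (x - 5)*(x + 3)*(x^2 + 4*x + 3) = (x - 5)*(x + 1)*(x + 3)*(x + 3)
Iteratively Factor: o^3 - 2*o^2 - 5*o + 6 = (o - 1)*(o^2 - o - 6) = (o - 3)*(o - 1)*(o + 2)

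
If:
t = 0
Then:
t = 0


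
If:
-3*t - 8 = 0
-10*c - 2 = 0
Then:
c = -1/5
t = -8/3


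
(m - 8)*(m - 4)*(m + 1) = m^3 - 11*m^2 + 20*m + 32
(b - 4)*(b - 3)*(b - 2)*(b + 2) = b^4 - 7*b^3 + 8*b^2 + 28*b - 48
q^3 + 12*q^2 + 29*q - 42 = (q - 1)*(q + 6)*(q + 7)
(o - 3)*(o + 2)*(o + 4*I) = o^3 - o^2 + 4*I*o^2 - 6*o - 4*I*o - 24*I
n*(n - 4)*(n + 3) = n^3 - n^2 - 12*n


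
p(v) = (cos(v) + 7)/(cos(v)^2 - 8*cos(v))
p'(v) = (2*sin(v)*cos(v) - 8*sin(v))*(cos(v) + 7)/(cos(v)^2 - 8*cos(v))^2 - sin(v)/(cos(v)^2 - 8*cos(v))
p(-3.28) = 0.67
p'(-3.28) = -0.12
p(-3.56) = 0.75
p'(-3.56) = -0.42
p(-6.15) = -1.15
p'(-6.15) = -0.11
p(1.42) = -6.06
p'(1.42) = -38.30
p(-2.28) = 1.13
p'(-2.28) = 1.55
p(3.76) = 0.86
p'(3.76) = 0.75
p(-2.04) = 1.71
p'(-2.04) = 3.79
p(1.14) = -2.34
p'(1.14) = -4.53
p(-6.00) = -1.18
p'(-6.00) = -0.25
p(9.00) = 0.75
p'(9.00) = -0.42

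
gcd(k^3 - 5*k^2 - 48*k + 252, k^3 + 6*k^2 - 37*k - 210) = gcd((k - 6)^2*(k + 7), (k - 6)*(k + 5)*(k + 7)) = k^2 + k - 42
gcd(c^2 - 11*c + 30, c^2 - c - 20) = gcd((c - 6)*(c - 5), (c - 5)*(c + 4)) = c - 5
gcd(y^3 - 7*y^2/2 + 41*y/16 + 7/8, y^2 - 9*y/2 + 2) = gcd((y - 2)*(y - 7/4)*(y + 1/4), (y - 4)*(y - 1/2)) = 1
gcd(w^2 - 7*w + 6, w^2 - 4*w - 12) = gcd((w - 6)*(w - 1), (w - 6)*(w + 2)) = w - 6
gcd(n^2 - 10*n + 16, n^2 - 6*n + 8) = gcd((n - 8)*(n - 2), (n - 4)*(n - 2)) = n - 2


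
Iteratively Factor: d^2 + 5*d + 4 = (d + 4)*(d + 1)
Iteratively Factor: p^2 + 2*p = (p + 2)*(p)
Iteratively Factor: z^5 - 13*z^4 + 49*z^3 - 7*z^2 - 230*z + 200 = (z - 1)*(z^4 - 12*z^3 + 37*z^2 + 30*z - 200) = (z - 4)*(z - 1)*(z^3 - 8*z^2 + 5*z + 50) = (z - 5)*(z - 4)*(z - 1)*(z^2 - 3*z - 10) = (z - 5)*(z - 4)*(z - 1)*(z + 2)*(z - 5)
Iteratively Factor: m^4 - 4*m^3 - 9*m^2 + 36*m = (m - 3)*(m^3 - m^2 - 12*m) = m*(m - 3)*(m^2 - m - 12) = m*(m - 3)*(m + 3)*(m - 4)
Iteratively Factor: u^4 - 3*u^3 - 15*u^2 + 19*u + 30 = (u + 1)*(u^3 - 4*u^2 - 11*u + 30) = (u - 2)*(u + 1)*(u^2 - 2*u - 15) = (u - 5)*(u - 2)*(u + 1)*(u + 3)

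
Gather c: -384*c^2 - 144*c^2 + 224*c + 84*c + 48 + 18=-528*c^2 + 308*c + 66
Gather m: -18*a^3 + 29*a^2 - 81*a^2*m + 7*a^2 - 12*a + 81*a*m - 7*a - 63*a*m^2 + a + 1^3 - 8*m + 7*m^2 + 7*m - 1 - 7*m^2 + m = -18*a^3 + 36*a^2 - 63*a*m^2 - 18*a + m*(-81*a^2 + 81*a)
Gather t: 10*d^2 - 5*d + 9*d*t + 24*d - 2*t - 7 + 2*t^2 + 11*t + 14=10*d^2 + 19*d + 2*t^2 + t*(9*d + 9) + 7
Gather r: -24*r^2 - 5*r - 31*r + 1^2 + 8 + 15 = -24*r^2 - 36*r + 24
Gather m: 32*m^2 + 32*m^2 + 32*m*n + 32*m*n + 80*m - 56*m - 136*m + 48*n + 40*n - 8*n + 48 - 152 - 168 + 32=64*m^2 + m*(64*n - 112) + 80*n - 240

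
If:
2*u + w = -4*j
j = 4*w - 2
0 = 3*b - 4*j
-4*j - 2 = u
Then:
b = -56/45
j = -14/15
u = 26/15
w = 4/15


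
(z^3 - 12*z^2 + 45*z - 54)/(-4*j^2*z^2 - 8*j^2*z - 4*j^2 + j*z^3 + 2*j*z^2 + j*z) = (-z^3 + 12*z^2 - 45*z + 54)/(j*(4*j*z^2 + 8*j*z + 4*j - z^3 - 2*z^2 - z))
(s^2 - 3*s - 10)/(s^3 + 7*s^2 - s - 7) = (s^2 - 3*s - 10)/(s^3 + 7*s^2 - s - 7)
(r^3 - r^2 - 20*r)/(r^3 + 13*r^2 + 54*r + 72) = r*(r - 5)/(r^2 + 9*r + 18)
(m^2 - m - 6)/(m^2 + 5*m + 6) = (m - 3)/(m + 3)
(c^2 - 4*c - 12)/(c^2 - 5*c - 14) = (c - 6)/(c - 7)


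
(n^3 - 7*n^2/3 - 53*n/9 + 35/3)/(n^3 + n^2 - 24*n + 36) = (9*n^2 + 6*n - 35)/(9*(n^2 + 4*n - 12))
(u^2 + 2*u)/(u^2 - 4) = u/(u - 2)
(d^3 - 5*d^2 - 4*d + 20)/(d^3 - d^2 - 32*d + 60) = (d + 2)/(d + 6)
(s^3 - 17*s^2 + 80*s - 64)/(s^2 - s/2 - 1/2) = 2*(s^2 - 16*s + 64)/(2*s + 1)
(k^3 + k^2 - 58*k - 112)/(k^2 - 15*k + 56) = (k^2 + 9*k + 14)/(k - 7)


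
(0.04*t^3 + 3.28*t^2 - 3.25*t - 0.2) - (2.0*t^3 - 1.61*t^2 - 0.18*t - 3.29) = -1.96*t^3 + 4.89*t^2 - 3.07*t + 3.09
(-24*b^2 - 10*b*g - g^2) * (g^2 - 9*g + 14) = -24*b^2*g^2 + 216*b^2*g - 336*b^2 - 10*b*g^3 + 90*b*g^2 - 140*b*g - g^4 + 9*g^3 - 14*g^2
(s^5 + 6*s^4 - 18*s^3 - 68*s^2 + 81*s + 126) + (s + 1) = s^5 + 6*s^4 - 18*s^3 - 68*s^2 + 82*s + 127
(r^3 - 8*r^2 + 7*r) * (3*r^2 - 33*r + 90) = 3*r^5 - 57*r^4 + 375*r^3 - 951*r^2 + 630*r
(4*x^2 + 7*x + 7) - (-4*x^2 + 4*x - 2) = 8*x^2 + 3*x + 9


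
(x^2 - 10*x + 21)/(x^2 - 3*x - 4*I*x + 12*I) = (x - 7)/(x - 4*I)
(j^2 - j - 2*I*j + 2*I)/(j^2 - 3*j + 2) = (j - 2*I)/(j - 2)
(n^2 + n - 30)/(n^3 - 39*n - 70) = (-n^2 - n + 30)/(-n^3 + 39*n + 70)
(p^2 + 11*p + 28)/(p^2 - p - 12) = (p^2 + 11*p + 28)/(p^2 - p - 12)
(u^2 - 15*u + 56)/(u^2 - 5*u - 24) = (u - 7)/(u + 3)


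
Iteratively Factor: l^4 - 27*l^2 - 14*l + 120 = (l - 5)*(l^3 + 5*l^2 - 2*l - 24) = (l - 5)*(l - 2)*(l^2 + 7*l + 12) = (l - 5)*(l - 2)*(l + 4)*(l + 3)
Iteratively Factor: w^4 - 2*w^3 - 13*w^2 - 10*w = (w)*(w^3 - 2*w^2 - 13*w - 10) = w*(w - 5)*(w^2 + 3*w + 2) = w*(w - 5)*(w + 2)*(w + 1)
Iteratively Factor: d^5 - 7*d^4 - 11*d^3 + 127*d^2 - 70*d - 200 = (d - 2)*(d^4 - 5*d^3 - 21*d^2 + 85*d + 100) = (d - 5)*(d - 2)*(d^3 - 21*d - 20) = (d - 5)^2*(d - 2)*(d^2 + 5*d + 4) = (d - 5)^2*(d - 2)*(d + 4)*(d + 1)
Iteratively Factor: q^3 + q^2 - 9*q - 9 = (q + 1)*(q^2 - 9) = (q + 1)*(q + 3)*(q - 3)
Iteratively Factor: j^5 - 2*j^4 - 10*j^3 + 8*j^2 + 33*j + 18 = (j + 2)*(j^4 - 4*j^3 - 2*j^2 + 12*j + 9) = (j + 1)*(j + 2)*(j^3 - 5*j^2 + 3*j + 9) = (j + 1)^2*(j + 2)*(j^2 - 6*j + 9) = (j - 3)*(j + 1)^2*(j + 2)*(j - 3)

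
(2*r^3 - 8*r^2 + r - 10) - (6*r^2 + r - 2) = 2*r^3 - 14*r^2 - 8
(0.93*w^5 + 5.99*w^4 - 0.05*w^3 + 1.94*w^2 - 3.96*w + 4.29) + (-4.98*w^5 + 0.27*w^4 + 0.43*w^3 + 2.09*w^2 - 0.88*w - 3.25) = -4.05*w^5 + 6.26*w^4 + 0.38*w^3 + 4.03*w^2 - 4.84*w + 1.04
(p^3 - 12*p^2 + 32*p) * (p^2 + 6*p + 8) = p^5 - 6*p^4 - 32*p^3 + 96*p^2 + 256*p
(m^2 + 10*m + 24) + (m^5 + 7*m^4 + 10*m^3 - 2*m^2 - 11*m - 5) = m^5 + 7*m^4 + 10*m^3 - m^2 - m + 19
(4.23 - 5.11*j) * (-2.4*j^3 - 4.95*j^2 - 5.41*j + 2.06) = 12.264*j^4 + 15.1425*j^3 + 6.7066*j^2 - 33.4109*j + 8.7138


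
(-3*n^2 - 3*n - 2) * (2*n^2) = -6*n^4 - 6*n^3 - 4*n^2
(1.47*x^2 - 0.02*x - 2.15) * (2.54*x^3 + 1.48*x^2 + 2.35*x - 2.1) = 3.7338*x^5 + 2.1248*x^4 - 2.0361*x^3 - 6.316*x^2 - 5.0105*x + 4.515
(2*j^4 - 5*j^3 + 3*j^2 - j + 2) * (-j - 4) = -2*j^5 - 3*j^4 + 17*j^3 - 11*j^2 + 2*j - 8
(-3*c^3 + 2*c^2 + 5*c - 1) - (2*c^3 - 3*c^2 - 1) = -5*c^3 + 5*c^2 + 5*c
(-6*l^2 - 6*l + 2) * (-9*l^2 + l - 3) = 54*l^4 + 48*l^3 - 6*l^2 + 20*l - 6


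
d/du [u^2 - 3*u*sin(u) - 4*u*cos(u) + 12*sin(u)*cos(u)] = 4*u*sin(u) - 3*u*cos(u) + 2*u - 3*sin(u) - 4*cos(u) + 12*cos(2*u)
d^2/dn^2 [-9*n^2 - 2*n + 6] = -18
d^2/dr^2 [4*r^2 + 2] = 8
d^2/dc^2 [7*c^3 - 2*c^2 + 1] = 42*c - 4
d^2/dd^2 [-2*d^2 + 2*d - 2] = -4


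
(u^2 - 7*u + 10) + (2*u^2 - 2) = 3*u^2 - 7*u + 8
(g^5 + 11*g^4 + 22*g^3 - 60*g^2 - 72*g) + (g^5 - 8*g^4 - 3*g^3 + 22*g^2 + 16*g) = 2*g^5 + 3*g^4 + 19*g^3 - 38*g^2 - 56*g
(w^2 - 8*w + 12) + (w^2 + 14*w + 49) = 2*w^2 + 6*w + 61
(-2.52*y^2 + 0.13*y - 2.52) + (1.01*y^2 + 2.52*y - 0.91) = -1.51*y^2 + 2.65*y - 3.43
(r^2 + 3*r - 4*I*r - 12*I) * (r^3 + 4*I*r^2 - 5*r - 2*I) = r^5 + 3*r^4 + 11*r^3 + 33*r^2 + 18*I*r^2 - 8*r + 54*I*r - 24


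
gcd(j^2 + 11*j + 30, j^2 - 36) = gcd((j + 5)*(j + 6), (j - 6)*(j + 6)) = j + 6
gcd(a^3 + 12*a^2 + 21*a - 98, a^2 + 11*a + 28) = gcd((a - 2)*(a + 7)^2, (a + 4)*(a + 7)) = a + 7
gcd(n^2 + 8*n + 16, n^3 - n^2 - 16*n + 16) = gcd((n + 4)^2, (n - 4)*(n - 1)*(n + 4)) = n + 4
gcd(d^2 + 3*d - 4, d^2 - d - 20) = d + 4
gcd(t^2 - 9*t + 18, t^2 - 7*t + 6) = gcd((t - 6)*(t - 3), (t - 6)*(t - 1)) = t - 6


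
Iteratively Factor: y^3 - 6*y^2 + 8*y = (y - 4)*(y^2 - 2*y) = (y - 4)*(y - 2)*(y)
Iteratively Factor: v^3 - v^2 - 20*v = (v - 5)*(v^2 + 4*v) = (v - 5)*(v + 4)*(v)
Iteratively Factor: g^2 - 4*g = (g - 4)*(g)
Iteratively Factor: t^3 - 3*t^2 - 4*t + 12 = (t - 2)*(t^2 - t - 6) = (t - 2)*(t + 2)*(t - 3)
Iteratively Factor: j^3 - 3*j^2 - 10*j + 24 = (j - 2)*(j^2 - j - 12) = (j - 2)*(j + 3)*(j - 4)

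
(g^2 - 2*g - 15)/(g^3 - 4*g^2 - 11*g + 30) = 1/(g - 2)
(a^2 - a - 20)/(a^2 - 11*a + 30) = (a + 4)/(a - 6)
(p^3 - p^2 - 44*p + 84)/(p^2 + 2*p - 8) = (p^2 + p - 42)/(p + 4)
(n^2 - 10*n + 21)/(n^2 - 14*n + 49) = (n - 3)/(n - 7)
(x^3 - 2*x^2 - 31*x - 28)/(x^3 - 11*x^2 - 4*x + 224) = (x + 1)/(x - 8)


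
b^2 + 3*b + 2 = (b + 1)*(b + 2)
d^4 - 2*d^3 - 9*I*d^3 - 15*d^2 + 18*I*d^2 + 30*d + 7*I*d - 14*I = (d - 2)*(d - 7*I)*(d - I)^2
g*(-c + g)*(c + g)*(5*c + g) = -5*c^3*g - c^2*g^2 + 5*c*g^3 + g^4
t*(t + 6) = t^2 + 6*t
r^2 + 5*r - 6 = (r - 1)*(r + 6)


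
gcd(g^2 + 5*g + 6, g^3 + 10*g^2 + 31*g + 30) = g^2 + 5*g + 6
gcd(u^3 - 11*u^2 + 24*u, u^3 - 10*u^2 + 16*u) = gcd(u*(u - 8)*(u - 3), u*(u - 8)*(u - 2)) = u^2 - 8*u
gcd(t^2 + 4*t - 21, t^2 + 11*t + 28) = t + 7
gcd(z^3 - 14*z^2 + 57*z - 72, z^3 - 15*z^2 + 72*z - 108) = z - 3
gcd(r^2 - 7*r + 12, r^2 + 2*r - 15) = r - 3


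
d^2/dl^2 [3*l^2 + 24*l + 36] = 6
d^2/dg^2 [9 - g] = 0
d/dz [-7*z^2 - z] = -14*z - 1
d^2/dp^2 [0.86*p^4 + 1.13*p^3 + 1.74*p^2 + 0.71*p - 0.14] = 10.32*p^2 + 6.78*p + 3.48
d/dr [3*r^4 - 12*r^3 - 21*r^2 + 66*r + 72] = 12*r^3 - 36*r^2 - 42*r + 66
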